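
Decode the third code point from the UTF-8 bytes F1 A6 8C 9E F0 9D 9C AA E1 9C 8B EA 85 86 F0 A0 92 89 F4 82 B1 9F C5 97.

U+170B

Offset 0: leading byte 0xF1 = 11110001 → 4-byte char #1 = F1 A6 8C 9E.
Offset 4: leading byte 0xF0 = 11110000 → 4-byte char #2 = F0 9D 9C AA.
Offset 8: leading byte 0xE1 = 11100001 → 3-byte char #3 = E1 9C 8B.
Leading byte 0xE1 = 11100001 matches 1110xxxx → 3-byte sequence.
Byte 1: 0xE1 = 11100001, payload 0001 (4 bits).
Byte 2: 0x9C = 10011100 (10xxxxxx ✓), payload 011100.
Byte 3: 0x8B = 10001011 (10xxxxxx ✓), payload 001011.
Concatenate: 0001011100001011 = 0x170B (16 bits → U+170B).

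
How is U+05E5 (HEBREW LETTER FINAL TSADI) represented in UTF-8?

U+05E5 = 0x5E5 = 1509 decimal. In range U+0080–U+07FF → 2-byte form: 110xxxxx 10xxxxxx.
Binary (11 bits): 10111100101.
Split 5+6: 10111 | 100101.
Byte 1: 11010111 = 0xD7.
Byte 2: 10100101 = 0xA5.

D7 A5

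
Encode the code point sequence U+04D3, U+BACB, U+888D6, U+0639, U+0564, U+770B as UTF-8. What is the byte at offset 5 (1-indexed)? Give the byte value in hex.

0x8B

1-indexed offset 5 is 0-indexed offset 4.
U+04D3 → 2-byte form D3 93 at offsets 0–1.
U+BACB → 3-byte form EB AB 8B at offsets 2–4.
Offset 4 falls in char 2's range; it's byte 3 of EB AB 8B = 0x8B.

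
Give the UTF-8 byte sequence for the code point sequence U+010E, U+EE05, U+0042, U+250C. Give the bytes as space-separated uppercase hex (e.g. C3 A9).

U+010E: 2-byte form → C4 8E.
U+EE05: 3-byte form → EE B8 85.
U+0042: 1-byte form → 42.
U+250C: 3-byte form → E2 94 8C.
Concatenated (9 bytes): C4 8E EE B8 85 42 E2 94 8C.

C4 8E EE B8 85 42 E2 94 8C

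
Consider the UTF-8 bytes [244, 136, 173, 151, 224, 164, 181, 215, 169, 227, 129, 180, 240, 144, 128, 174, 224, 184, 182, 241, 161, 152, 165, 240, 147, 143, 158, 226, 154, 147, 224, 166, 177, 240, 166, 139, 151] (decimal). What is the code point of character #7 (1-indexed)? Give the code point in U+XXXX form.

U+61625

Offset 0: leading byte 0xF4 = 11110100 → 4-byte char #1 = F4 88 AD 97.
Offset 4: leading byte 0xE0 = 11100000 → 3-byte char #2 = E0 A4 B5.
Offset 7: leading byte 0xD7 = 11010111 → 2-byte char #3 = D7 A9.
Offset 9: leading byte 0xE3 = 11100011 → 3-byte char #4 = E3 81 B4.
Offset 12: leading byte 0xF0 = 11110000 → 4-byte char #5 = F0 90 80 AE.
Offset 16: leading byte 0xE0 = 11100000 → 3-byte char #6 = E0 B8 B6.
Offset 19: leading byte 0xF1 = 11110001 → 4-byte char #7 = F1 A1 98 A5.
Leading byte 0xF1 = 11110001 matches 11110xxx → 4-byte sequence.
Byte 1: 0xF1 = 11110001, payload 001 (3 bits).
Byte 2: 0xA1 = 10100001 (10xxxxxx ✓), payload 100001.
Byte 3: 0x98 = 10011000 (10xxxxxx ✓), payload 011000.
Byte 4: 0xA5 = 10100101 (10xxxxxx ✓), payload 100101.
Concatenate: 001100001011000100101 = 0x61625 (21 bits → U+61625).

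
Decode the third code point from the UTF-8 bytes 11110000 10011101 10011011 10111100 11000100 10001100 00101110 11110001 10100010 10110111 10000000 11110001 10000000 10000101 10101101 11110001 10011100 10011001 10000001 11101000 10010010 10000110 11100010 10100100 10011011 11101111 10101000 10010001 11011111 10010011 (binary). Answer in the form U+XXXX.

Offset 0: leading byte 0xF0 = 11110000 → 4-byte char #1 = F0 9D 9B BC.
Offset 4: leading byte 0xC4 = 11000100 → 2-byte char #2 = C4 8C.
Offset 6: leading byte 0x2E = 00101110 → 1-byte char #3 = 2E.
Leading byte 0x2E = 00101110 matches 0xxxxxxx → 1-byte sequence.
Byte 1: 0x2E = 00101110, payload 0101110 (7 bits).
Concatenate: 0101110 = 0x2E (7 bits → U+002E).

U+002E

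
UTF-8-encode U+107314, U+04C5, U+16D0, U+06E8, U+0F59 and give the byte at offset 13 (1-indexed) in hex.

0xBD

1-indexed offset 13 is 0-indexed offset 12.
U+107314 → 4-byte form F4 87 8C 94 at offsets 0–3.
U+04C5 → 2-byte form D3 85 at offsets 4–5.
U+16D0 → 3-byte form E1 9B 90 at offsets 6–8.
U+06E8 → 2-byte form DB A8 at offsets 9–10.
U+0F59 → 3-byte form E0 BD 99 at offsets 11–13.
Offset 12 falls in char 5's range; it's byte 2 of E0 BD 99 = 0xBD.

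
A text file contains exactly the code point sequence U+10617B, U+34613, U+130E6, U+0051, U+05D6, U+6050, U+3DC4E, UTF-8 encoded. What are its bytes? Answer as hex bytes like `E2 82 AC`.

U+10617B: 4-byte form → F4 86 85 BB.
U+34613: 4-byte form → F0 B4 98 93.
U+130E6: 4-byte form → F0 93 83 A6.
U+0051: 1-byte form → 51.
U+05D6: 2-byte form → D7 96.
U+6050: 3-byte form → E6 81 90.
U+3DC4E: 4-byte form → F0 BD B1 8E.
Concatenated (22 bytes): F4 86 85 BB F0 B4 98 93 F0 93 83 A6 51 D7 96 E6 81 90 F0 BD B1 8E.

F4 86 85 BB F0 B4 98 93 F0 93 83 A6 51 D7 96 E6 81 90 F0 BD B1 8E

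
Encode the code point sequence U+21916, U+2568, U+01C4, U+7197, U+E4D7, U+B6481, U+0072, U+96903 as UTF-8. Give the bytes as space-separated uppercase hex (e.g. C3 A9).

U+21916: 4-byte form → F0 A1 A4 96.
U+2568: 3-byte form → E2 95 A8.
U+01C4: 2-byte form → C7 84.
U+7197: 3-byte form → E7 86 97.
U+E4D7: 3-byte form → EE 93 97.
U+B6481: 4-byte form → F2 B6 92 81.
U+0072: 1-byte form → 72.
U+96903: 4-byte form → F2 96 A4 83.
Concatenated (24 bytes): F0 A1 A4 96 E2 95 A8 C7 84 E7 86 97 EE 93 97 F2 B6 92 81 72 F2 96 A4 83.

F0 A1 A4 96 E2 95 A8 C7 84 E7 86 97 EE 93 97 F2 B6 92 81 72 F2 96 A4 83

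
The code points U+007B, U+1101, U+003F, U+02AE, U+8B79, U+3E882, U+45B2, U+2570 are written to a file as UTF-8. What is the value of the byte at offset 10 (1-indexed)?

0xB9

1-indexed offset 10 is 0-indexed offset 9.
U+007B → 1-byte form 7B at offsets 0–0.
U+1101 → 3-byte form E1 84 81 at offsets 1–3.
U+003F → 1-byte form 3F at offsets 4–4.
U+02AE → 2-byte form CA AE at offsets 5–6.
U+8B79 → 3-byte form E8 AD B9 at offsets 7–9.
Offset 9 falls in char 5's range; it's byte 3 of E8 AD B9 = 0xB9.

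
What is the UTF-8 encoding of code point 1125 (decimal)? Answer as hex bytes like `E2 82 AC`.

U+0465 = 0x465 = 1125 decimal. In range U+0080–U+07FF → 2-byte form: 110xxxxx 10xxxxxx.
Binary (11 bits): 10001100101.
Split 5+6: 10001 | 100101.
Byte 1: 11010001 = 0xD1.
Byte 2: 10100101 = 0xA5.

D1 A5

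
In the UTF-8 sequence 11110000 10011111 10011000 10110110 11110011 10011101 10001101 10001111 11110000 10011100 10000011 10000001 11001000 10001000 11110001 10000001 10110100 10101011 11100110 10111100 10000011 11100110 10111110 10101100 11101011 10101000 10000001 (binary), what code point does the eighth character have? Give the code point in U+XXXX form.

U+BA01

Offset 0: leading byte 0xF0 = 11110000 → 4-byte char #1 = F0 9F 98 B6.
Offset 4: leading byte 0xF3 = 11110011 → 4-byte char #2 = F3 9D 8D 8F.
Offset 8: leading byte 0xF0 = 11110000 → 4-byte char #3 = F0 9C 83 81.
Offset 12: leading byte 0xC8 = 11001000 → 2-byte char #4 = C8 88.
Offset 14: leading byte 0xF1 = 11110001 → 4-byte char #5 = F1 81 B4 AB.
Offset 18: leading byte 0xE6 = 11100110 → 3-byte char #6 = E6 BC 83.
Offset 21: leading byte 0xE6 = 11100110 → 3-byte char #7 = E6 BE AC.
Offset 24: leading byte 0xEB = 11101011 → 3-byte char #8 = EB A8 81.
Leading byte 0xEB = 11101011 matches 1110xxxx → 3-byte sequence.
Byte 1: 0xEB = 11101011, payload 1011 (4 bits).
Byte 2: 0xA8 = 10101000 (10xxxxxx ✓), payload 101000.
Byte 3: 0x81 = 10000001 (10xxxxxx ✓), payload 000001.
Concatenate: 1011101000000001 = 0xBA01 (16 bits → U+BA01).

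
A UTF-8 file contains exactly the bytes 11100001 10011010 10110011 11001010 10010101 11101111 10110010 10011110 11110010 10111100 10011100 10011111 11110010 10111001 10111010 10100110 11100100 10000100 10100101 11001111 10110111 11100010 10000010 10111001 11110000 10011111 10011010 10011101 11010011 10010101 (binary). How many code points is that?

10

Byte at offset 0: 0xE1 = 11100001 → 3-byte char (#1). Advance 3.
Byte at offset 3: 0xCA = 11001010 → 2-byte char (#2). Advance 2.
Byte at offset 5: 0xEF = 11101111 → 3-byte char (#3). Advance 3.
Byte at offset 8: 0xF2 = 11110010 → 4-byte char (#4). Advance 4.
Byte at offset 12: 0xF2 = 11110010 → 4-byte char (#5). Advance 4.
Byte at offset 16: 0xE4 = 11100100 → 3-byte char (#6). Advance 3.
Byte at offset 19: 0xCF = 11001111 → 2-byte char (#7). Advance 2.
Byte at offset 21: 0xE2 = 11100010 → 3-byte char (#8). Advance 3.
Byte at offset 24: 0xF0 = 11110000 → 4-byte char (#9). Advance 4.
Byte at offset 28: 0xD3 = 11010011 → 2-byte char (#10). Advance 2.
Reached end at offset 30 after 10 code points.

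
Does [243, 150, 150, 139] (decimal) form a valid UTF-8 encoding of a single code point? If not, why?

valid

Leading byte 0xF3 = 11110011 → 4-byte form.
Continuation bytes 0x96=10010110, 0x96=10010110, 0x8B=10001011 all match 10xxxxxx.
Decoded value 0xD658B is ≥ 0x10000 (shortest form) and not a surrogate.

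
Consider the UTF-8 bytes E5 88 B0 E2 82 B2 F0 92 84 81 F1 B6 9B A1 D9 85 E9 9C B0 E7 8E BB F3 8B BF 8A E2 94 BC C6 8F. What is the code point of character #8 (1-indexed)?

U+CBFCA

Offset 0: leading byte 0xE5 = 11100101 → 3-byte char #1 = E5 88 B0.
Offset 3: leading byte 0xE2 = 11100010 → 3-byte char #2 = E2 82 B2.
Offset 6: leading byte 0xF0 = 11110000 → 4-byte char #3 = F0 92 84 81.
Offset 10: leading byte 0xF1 = 11110001 → 4-byte char #4 = F1 B6 9B A1.
Offset 14: leading byte 0xD9 = 11011001 → 2-byte char #5 = D9 85.
Offset 16: leading byte 0xE9 = 11101001 → 3-byte char #6 = E9 9C B0.
Offset 19: leading byte 0xE7 = 11100111 → 3-byte char #7 = E7 8E BB.
Offset 22: leading byte 0xF3 = 11110011 → 4-byte char #8 = F3 8B BF 8A.
Leading byte 0xF3 = 11110011 matches 11110xxx → 4-byte sequence.
Byte 1: 0xF3 = 11110011, payload 011 (3 bits).
Byte 2: 0x8B = 10001011 (10xxxxxx ✓), payload 001011.
Byte 3: 0xBF = 10111111 (10xxxxxx ✓), payload 111111.
Byte 4: 0x8A = 10001010 (10xxxxxx ✓), payload 001010.
Concatenate: 011001011111111001010 = 0xCBFCA (21 bits → U+CBFCA).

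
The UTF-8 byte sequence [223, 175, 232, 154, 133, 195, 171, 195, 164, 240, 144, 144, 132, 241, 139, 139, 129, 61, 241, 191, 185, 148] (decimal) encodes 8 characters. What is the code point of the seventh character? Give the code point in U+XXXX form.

U+003D

Offset 0: leading byte 0xDF = 11011111 → 2-byte char #1 = DF AF.
Offset 2: leading byte 0xE8 = 11101000 → 3-byte char #2 = E8 9A 85.
Offset 5: leading byte 0xC3 = 11000011 → 2-byte char #3 = C3 AB.
Offset 7: leading byte 0xC3 = 11000011 → 2-byte char #4 = C3 A4.
Offset 9: leading byte 0xF0 = 11110000 → 4-byte char #5 = F0 90 90 84.
Offset 13: leading byte 0xF1 = 11110001 → 4-byte char #6 = F1 8B 8B 81.
Offset 17: leading byte 0x3D = 00111101 → 1-byte char #7 = 3D.
Leading byte 0x3D = 00111101 matches 0xxxxxxx → 1-byte sequence.
Byte 1: 0x3D = 00111101, payload 0111101 (7 bits).
Concatenate: 0111101 = 0x3D (7 bits → U+003D).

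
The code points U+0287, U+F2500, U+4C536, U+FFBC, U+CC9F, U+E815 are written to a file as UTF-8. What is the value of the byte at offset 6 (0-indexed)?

U+0287 → 2-byte form CA 87 at offsets 0–1.
U+F2500 → 4-byte form F3 B2 94 80 at offsets 2–5.
U+4C536 → 4-byte form F1 8C 94 B6 at offsets 6–9.
Offset 6 falls in char 3's range; it's byte 1 of F1 8C 94 B6 = 0xF1.

0xF1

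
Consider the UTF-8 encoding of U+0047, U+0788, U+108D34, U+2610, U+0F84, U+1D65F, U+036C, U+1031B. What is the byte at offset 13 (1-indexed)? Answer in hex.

0x84

1-indexed offset 13 is 0-indexed offset 12.
U+0047 → 1-byte form 47 at offsets 0–0.
U+0788 → 2-byte form DE 88 at offsets 1–2.
U+108D34 → 4-byte form F4 88 B4 B4 at offsets 3–6.
U+2610 → 3-byte form E2 98 90 at offsets 7–9.
U+0F84 → 3-byte form E0 BE 84 at offsets 10–12.
Offset 12 falls in char 5's range; it's byte 3 of E0 BE 84 = 0x84.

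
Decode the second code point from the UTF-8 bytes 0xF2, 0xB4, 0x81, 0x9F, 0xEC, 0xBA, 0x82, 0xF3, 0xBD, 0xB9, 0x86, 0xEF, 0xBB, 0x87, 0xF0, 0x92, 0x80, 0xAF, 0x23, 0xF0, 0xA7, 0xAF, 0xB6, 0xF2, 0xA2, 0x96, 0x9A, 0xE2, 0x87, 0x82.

U+CE82

Offset 0: leading byte 0xF2 = 11110010 → 4-byte char #1 = F2 B4 81 9F.
Offset 4: leading byte 0xEC = 11101100 → 3-byte char #2 = EC BA 82.
Leading byte 0xEC = 11101100 matches 1110xxxx → 3-byte sequence.
Byte 1: 0xEC = 11101100, payload 1100 (4 bits).
Byte 2: 0xBA = 10111010 (10xxxxxx ✓), payload 111010.
Byte 3: 0x82 = 10000010 (10xxxxxx ✓), payload 000010.
Concatenate: 1100111010000010 = 0xCE82 (16 bits → U+CE82).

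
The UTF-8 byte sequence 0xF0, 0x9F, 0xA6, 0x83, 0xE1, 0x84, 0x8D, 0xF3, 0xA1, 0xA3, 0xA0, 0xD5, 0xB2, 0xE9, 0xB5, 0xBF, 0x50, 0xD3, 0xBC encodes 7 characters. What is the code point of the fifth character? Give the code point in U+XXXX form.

U+9D7F

Offset 0: leading byte 0xF0 = 11110000 → 4-byte char #1 = F0 9F A6 83.
Offset 4: leading byte 0xE1 = 11100001 → 3-byte char #2 = E1 84 8D.
Offset 7: leading byte 0xF3 = 11110011 → 4-byte char #3 = F3 A1 A3 A0.
Offset 11: leading byte 0xD5 = 11010101 → 2-byte char #4 = D5 B2.
Offset 13: leading byte 0xE9 = 11101001 → 3-byte char #5 = E9 B5 BF.
Leading byte 0xE9 = 11101001 matches 1110xxxx → 3-byte sequence.
Byte 1: 0xE9 = 11101001, payload 1001 (4 bits).
Byte 2: 0xB5 = 10110101 (10xxxxxx ✓), payload 110101.
Byte 3: 0xBF = 10111111 (10xxxxxx ✓), payload 111111.
Concatenate: 1001110101111111 = 0x9D7F (16 bits → U+9D7F).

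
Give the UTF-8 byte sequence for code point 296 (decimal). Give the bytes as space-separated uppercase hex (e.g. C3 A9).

C4 A8

U+0128 = 0x128 = 296 decimal. In range U+0080–U+07FF → 2-byte form: 110xxxxx 10xxxxxx.
Binary (11 bits): 00100101000.
Split 5+6: 00100 | 101000.
Byte 1: 11000100 = 0xC4.
Byte 2: 10101000 = 0xA8.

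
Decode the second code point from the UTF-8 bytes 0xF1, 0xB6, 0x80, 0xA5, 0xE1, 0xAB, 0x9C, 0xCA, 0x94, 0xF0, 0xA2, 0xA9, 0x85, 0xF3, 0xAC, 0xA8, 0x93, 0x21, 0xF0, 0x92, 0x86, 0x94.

U+1ADC

Offset 0: leading byte 0xF1 = 11110001 → 4-byte char #1 = F1 B6 80 A5.
Offset 4: leading byte 0xE1 = 11100001 → 3-byte char #2 = E1 AB 9C.
Leading byte 0xE1 = 11100001 matches 1110xxxx → 3-byte sequence.
Byte 1: 0xE1 = 11100001, payload 0001 (4 bits).
Byte 2: 0xAB = 10101011 (10xxxxxx ✓), payload 101011.
Byte 3: 0x9C = 10011100 (10xxxxxx ✓), payload 011100.
Concatenate: 0001101011011100 = 0x1ADC (16 bits → U+1ADC).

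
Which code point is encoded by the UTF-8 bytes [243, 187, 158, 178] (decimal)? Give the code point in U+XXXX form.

Leading byte 0xF3 = 11110011 matches 11110xxx → 4-byte sequence.
Byte 1: 0xF3 = 11110011, payload 011 (3 bits).
Byte 2: 0xBB = 10111011 (10xxxxxx ✓), payload 111011.
Byte 3: 0x9E = 10011110 (10xxxxxx ✓), payload 011110.
Byte 4: 0xB2 = 10110010 (10xxxxxx ✓), payload 110010.
Concatenate: 011111011011110110010 = 0xFB7B2 (21 bits → U+FB7B2).

U+FB7B2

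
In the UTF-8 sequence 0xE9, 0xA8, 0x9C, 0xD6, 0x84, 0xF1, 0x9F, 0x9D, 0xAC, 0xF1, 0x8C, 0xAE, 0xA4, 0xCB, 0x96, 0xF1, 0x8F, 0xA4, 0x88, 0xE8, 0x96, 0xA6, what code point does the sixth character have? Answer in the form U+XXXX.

Offset 0: leading byte 0xE9 = 11101001 → 3-byte char #1 = E9 A8 9C.
Offset 3: leading byte 0xD6 = 11010110 → 2-byte char #2 = D6 84.
Offset 5: leading byte 0xF1 = 11110001 → 4-byte char #3 = F1 9F 9D AC.
Offset 9: leading byte 0xF1 = 11110001 → 4-byte char #4 = F1 8C AE A4.
Offset 13: leading byte 0xCB = 11001011 → 2-byte char #5 = CB 96.
Offset 15: leading byte 0xF1 = 11110001 → 4-byte char #6 = F1 8F A4 88.
Leading byte 0xF1 = 11110001 matches 11110xxx → 4-byte sequence.
Byte 1: 0xF1 = 11110001, payload 001 (3 bits).
Byte 2: 0x8F = 10001111 (10xxxxxx ✓), payload 001111.
Byte 3: 0xA4 = 10100100 (10xxxxxx ✓), payload 100100.
Byte 4: 0x88 = 10001000 (10xxxxxx ✓), payload 001000.
Concatenate: 001001111100100001000 = 0x4F908 (21 bits → U+4F908).

U+4F908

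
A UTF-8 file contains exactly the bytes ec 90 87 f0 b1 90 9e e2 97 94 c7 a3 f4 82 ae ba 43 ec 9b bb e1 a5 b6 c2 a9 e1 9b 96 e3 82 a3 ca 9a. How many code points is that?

Byte at offset 0: 0xEC = 11101100 → 3-byte char (#1). Advance 3.
Byte at offset 3: 0xF0 = 11110000 → 4-byte char (#2). Advance 4.
Byte at offset 7: 0xE2 = 11100010 → 3-byte char (#3). Advance 3.
Byte at offset 10: 0xC7 = 11000111 → 2-byte char (#4). Advance 2.
Byte at offset 12: 0xF4 = 11110100 → 4-byte char (#5). Advance 4.
Byte at offset 16: 0x43 = 01000011 → 1-byte char (#6). Advance 1.
Byte at offset 17: 0xEC = 11101100 → 3-byte char (#7). Advance 3.
Byte at offset 20: 0xE1 = 11100001 → 3-byte char (#8). Advance 3.
Byte at offset 23: 0xC2 = 11000010 → 2-byte char (#9). Advance 2.
Byte at offset 25: 0xE1 = 11100001 → 3-byte char (#10). Advance 3.
Byte at offset 28: 0xE3 = 11100011 → 3-byte char (#11). Advance 3.
Byte at offset 31: 0xCA = 11001010 → 2-byte char (#12). Advance 2.
Reached end at offset 33 after 12 code points.

12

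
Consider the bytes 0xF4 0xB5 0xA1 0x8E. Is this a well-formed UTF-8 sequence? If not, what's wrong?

Leading byte 0xF4 = 11110100 → 4-byte form.
Payload = 0x13584E, which exceeds U+10FFFF, the maximum Unicode code point. (Leading bytes F5–FF, or F4 followed by ≥ 0x90, are invalid.)

invalid (encodes a value above U+10FFFF)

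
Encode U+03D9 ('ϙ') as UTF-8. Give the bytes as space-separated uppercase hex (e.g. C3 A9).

U+03D9 = 0x3D9 = 985 decimal. In range U+0080–U+07FF → 2-byte form: 110xxxxx 10xxxxxx.
Binary (11 bits): 01111011001.
Split 5+6: 01111 | 011001.
Byte 1: 11001111 = 0xCF.
Byte 2: 10011001 = 0x99.

CF 99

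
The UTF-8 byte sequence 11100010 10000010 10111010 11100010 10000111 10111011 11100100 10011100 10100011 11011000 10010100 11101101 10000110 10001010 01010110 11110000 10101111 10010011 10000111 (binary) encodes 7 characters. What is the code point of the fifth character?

U+D18A

Offset 0: leading byte 0xE2 = 11100010 → 3-byte char #1 = E2 82 BA.
Offset 3: leading byte 0xE2 = 11100010 → 3-byte char #2 = E2 87 BB.
Offset 6: leading byte 0xE4 = 11100100 → 3-byte char #3 = E4 9C A3.
Offset 9: leading byte 0xD8 = 11011000 → 2-byte char #4 = D8 94.
Offset 11: leading byte 0xED = 11101101 → 3-byte char #5 = ED 86 8A.
Leading byte 0xED = 11101101 matches 1110xxxx → 3-byte sequence.
Byte 1: 0xED = 11101101, payload 1101 (4 bits).
Byte 2: 0x86 = 10000110 (10xxxxxx ✓), payload 000110.
Byte 3: 0x8A = 10001010 (10xxxxxx ✓), payload 001010.
Concatenate: 1101000110001010 = 0xD18A (16 bits → U+D18A).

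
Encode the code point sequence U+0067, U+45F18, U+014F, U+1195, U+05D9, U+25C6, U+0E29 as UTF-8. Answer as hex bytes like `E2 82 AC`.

U+0067: 1-byte form → 67.
U+45F18: 4-byte form → F1 85 BC 98.
U+014F: 2-byte form → C5 8F.
U+1195: 3-byte form → E1 86 95.
U+05D9: 2-byte form → D7 99.
U+25C6: 3-byte form → E2 97 86.
U+0E29: 3-byte form → E0 B8 A9.
Concatenated (18 bytes): 67 F1 85 BC 98 C5 8F E1 86 95 D7 99 E2 97 86 E0 B8 A9.

67 F1 85 BC 98 C5 8F E1 86 95 D7 99 E2 97 86 E0 B8 A9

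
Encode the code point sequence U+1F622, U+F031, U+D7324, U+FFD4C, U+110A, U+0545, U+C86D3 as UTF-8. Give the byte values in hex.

U+1F622: 4-byte form → F0 9F 98 A2.
U+F031: 3-byte form → EF 80 B1.
U+D7324: 4-byte form → F3 97 8C A4.
U+FFD4C: 4-byte form → F3 BF B5 8C.
U+110A: 3-byte form → E1 84 8A.
U+0545: 2-byte form → D5 85.
U+C86D3: 4-byte form → F3 88 9B 93.
Concatenated (24 bytes): F0 9F 98 A2 EF 80 B1 F3 97 8C A4 F3 BF B5 8C E1 84 8A D5 85 F3 88 9B 93.

F0 9F 98 A2 EF 80 B1 F3 97 8C A4 F3 BF B5 8C E1 84 8A D5 85 F3 88 9B 93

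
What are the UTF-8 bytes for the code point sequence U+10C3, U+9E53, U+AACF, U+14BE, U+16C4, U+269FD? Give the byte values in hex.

U+10C3: 3-byte form → E1 83 83.
U+9E53: 3-byte form → E9 B9 93.
U+AACF: 3-byte form → EA AB 8F.
U+14BE: 3-byte form → E1 92 BE.
U+16C4: 3-byte form → E1 9B 84.
U+269FD: 4-byte form → F0 A6 A7 BD.
Concatenated (19 bytes): E1 83 83 E9 B9 93 EA AB 8F E1 92 BE E1 9B 84 F0 A6 A7 BD.

E1 83 83 E9 B9 93 EA AB 8F E1 92 BE E1 9B 84 F0 A6 A7 BD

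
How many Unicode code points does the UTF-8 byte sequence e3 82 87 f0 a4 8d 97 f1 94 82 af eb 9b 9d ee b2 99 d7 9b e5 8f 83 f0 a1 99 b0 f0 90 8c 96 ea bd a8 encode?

10

Byte at offset 0: 0xE3 = 11100011 → 3-byte char (#1). Advance 3.
Byte at offset 3: 0xF0 = 11110000 → 4-byte char (#2). Advance 4.
Byte at offset 7: 0xF1 = 11110001 → 4-byte char (#3). Advance 4.
Byte at offset 11: 0xEB = 11101011 → 3-byte char (#4). Advance 3.
Byte at offset 14: 0xEE = 11101110 → 3-byte char (#5). Advance 3.
Byte at offset 17: 0xD7 = 11010111 → 2-byte char (#6). Advance 2.
Byte at offset 19: 0xE5 = 11100101 → 3-byte char (#7). Advance 3.
Byte at offset 22: 0xF0 = 11110000 → 4-byte char (#8). Advance 4.
Byte at offset 26: 0xF0 = 11110000 → 4-byte char (#9). Advance 4.
Byte at offset 30: 0xEA = 11101010 → 3-byte char (#10). Advance 3.
Reached end at offset 33 after 10 code points.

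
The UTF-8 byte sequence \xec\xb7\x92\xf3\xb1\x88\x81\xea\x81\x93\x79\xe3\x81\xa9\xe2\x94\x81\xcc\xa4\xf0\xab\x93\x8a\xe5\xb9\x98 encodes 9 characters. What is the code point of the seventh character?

Offset 0: leading byte 0xEC = 11101100 → 3-byte char #1 = EC B7 92.
Offset 3: leading byte 0xF3 = 11110011 → 4-byte char #2 = F3 B1 88 81.
Offset 7: leading byte 0xEA = 11101010 → 3-byte char #3 = EA 81 93.
Offset 10: leading byte 0x79 = 01111001 → 1-byte char #4 = 79.
Offset 11: leading byte 0xE3 = 11100011 → 3-byte char #5 = E3 81 A9.
Offset 14: leading byte 0xE2 = 11100010 → 3-byte char #6 = E2 94 81.
Offset 17: leading byte 0xCC = 11001100 → 2-byte char #7 = CC A4.
Leading byte 0xCC = 11001100 matches 110xxxxx → 2-byte sequence.
Byte 1: 0xCC = 11001100, payload 01100 (5 bits).
Byte 2: 0xA4 = 10100100 (10xxxxxx ✓), payload 100100.
Concatenate: 01100100100 = 0x324 (11 bits → U+0324).

U+0324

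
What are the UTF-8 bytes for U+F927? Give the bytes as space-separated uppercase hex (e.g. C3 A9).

EF A4 A7

U+F927 = 0xF927 = 63783 decimal. In range U+0800–U+FFFF → 3-byte form: 1110xxxx 10xxxxxx 10xxxxxx.
Binary (16 bits): 1111100100100111.
Split 4+6+6: 1111 | 100100 | 100111.
Byte 1: 11101111 = 0xEF.
Byte 2: 10100100 = 0xA4.
Byte 3: 10100111 = 0xA7.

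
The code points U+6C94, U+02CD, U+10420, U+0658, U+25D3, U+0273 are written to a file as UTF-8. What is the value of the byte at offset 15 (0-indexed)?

0xB3

U+6C94 → 3-byte form E6 B2 94 at offsets 0–2.
U+02CD → 2-byte form CB 8D at offsets 3–4.
U+10420 → 4-byte form F0 90 90 A0 at offsets 5–8.
U+0658 → 2-byte form D9 98 at offsets 9–10.
U+25D3 → 3-byte form E2 97 93 at offsets 11–13.
U+0273 → 2-byte form C9 B3 at offsets 14–15.
Offset 15 falls in char 6's range; it's byte 2 of C9 B3 = 0xB3.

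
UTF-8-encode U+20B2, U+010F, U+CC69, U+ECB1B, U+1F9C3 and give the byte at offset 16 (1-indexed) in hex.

0x83

1-indexed offset 16 is 0-indexed offset 15.
U+20B2 → 3-byte form E2 82 B2 at offsets 0–2.
U+010F → 2-byte form C4 8F at offsets 3–4.
U+CC69 → 3-byte form EC B1 A9 at offsets 5–7.
U+ECB1B → 4-byte form F3 AC AC 9B at offsets 8–11.
U+1F9C3 → 4-byte form F0 9F A7 83 at offsets 12–15.
Offset 15 falls in char 5's range; it's byte 4 of F0 9F A7 83 = 0x83.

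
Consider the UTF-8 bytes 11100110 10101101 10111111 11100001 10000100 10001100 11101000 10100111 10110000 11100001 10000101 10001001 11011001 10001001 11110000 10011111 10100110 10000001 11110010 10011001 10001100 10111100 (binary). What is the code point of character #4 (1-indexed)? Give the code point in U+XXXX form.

Offset 0: leading byte 0xE6 = 11100110 → 3-byte char #1 = E6 AD BF.
Offset 3: leading byte 0xE1 = 11100001 → 3-byte char #2 = E1 84 8C.
Offset 6: leading byte 0xE8 = 11101000 → 3-byte char #3 = E8 A7 B0.
Offset 9: leading byte 0xE1 = 11100001 → 3-byte char #4 = E1 85 89.
Leading byte 0xE1 = 11100001 matches 1110xxxx → 3-byte sequence.
Byte 1: 0xE1 = 11100001, payload 0001 (4 bits).
Byte 2: 0x85 = 10000101 (10xxxxxx ✓), payload 000101.
Byte 3: 0x89 = 10001001 (10xxxxxx ✓), payload 001001.
Concatenate: 0001000101001001 = 0x1149 (16 bits → U+1149).

U+1149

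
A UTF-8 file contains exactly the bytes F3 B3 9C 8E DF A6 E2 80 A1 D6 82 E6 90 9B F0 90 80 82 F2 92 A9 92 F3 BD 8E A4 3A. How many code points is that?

9

Byte at offset 0: 0xF3 = 11110011 → 4-byte char (#1). Advance 4.
Byte at offset 4: 0xDF = 11011111 → 2-byte char (#2). Advance 2.
Byte at offset 6: 0xE2 = 11100010 → 3-byte char (#3). Advance 3.
Byte at offset 9: 0xD6 = 11010110 → 2-byte char (#4). Advance 2.
Byte at offset 11: 0xE6 = 11100110 → 3-byte char (#5). Advance 3.
Byte at offset 14: 0xF0 = 11110000 → 4-byte char (#6). Advance 4.
Byte at offset 18: 0xF2 = 11110010 → 4-byte char (#7). Advance 4.
Byte at offset 22: 0xF3 = 11110011 → 4-byte char (#8). Advance 4.
Byte at offset 26: 0x3A = 00111010 → 1-byte char (#9). Advance 1.
Reached end at offset 27 after 9 code points.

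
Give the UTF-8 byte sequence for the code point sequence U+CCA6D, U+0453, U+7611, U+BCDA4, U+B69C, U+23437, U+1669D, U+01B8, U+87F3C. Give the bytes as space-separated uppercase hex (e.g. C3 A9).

U+CCA6D: 4-byte form → F3 8C A9 AD.
U+0453: 2-byte form → D1 93.
U+7611: 3-byte form → E7 98 91.
U+BCDA4: 4-byte form → F2 BC B6 A4.
U+B69C: 3-byte form → EB 9A 9C.
U+23437: 4-byte form → F0 A3 90 B7.
U+1669D: 4-byte form → F0 96 9A 9D.
U+01B8: 2-byte form → C6 B8.
U+87F3C: 4-byte form → F2 87 BC BC.
Concatenated (30 bytes): F3 8C A9 AD D1 93 E7 98 91 F2 BC B6 A4 EB 9A 9C F0 A3 90 B7 F0 96 9A 9D C6 B8 F2 87 BC BC.

F3 8C A9 AD D1 93 E7 98 91 F2 BC B6 A4 EB 9A 9C F0 A3 90 B7 F0 96 9A 9D C6 B8 F2 87 BC BC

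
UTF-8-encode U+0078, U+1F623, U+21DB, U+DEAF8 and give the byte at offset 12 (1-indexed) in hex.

1-indexed offset 12 is 0-indexed offset 11.
U+0078 → 1-byte form 78 at offsets 0–0.
U+1F623 → 4-byte form F0 9F 98 A3 at offsets 1–4.
U+21DB → 3-byte form E2 87 9B at offsets 5–7.
U+DEAF8 → 4-byte form F3 9E AB B8 at offsets 8–11.
Offset 11 falls in char 4's range; it's byte 4 of F3 9E AB B8 = 0xB8.

0xB8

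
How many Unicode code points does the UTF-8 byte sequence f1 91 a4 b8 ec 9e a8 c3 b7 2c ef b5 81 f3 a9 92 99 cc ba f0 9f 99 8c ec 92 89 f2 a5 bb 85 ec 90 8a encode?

Byte at offset 0: 0xF1 = 11110001 → 4-byte char (#1). Advance 4.
Byte at offset 4: 0xEC = 11101100 → 3-byte char (#2). Advance 3.
Byte at offset 7: 0xC3 = 11000011 → 2-byte char (#3). Advance 2.
Byte at offset 9: 0x2C = 00101100 → 1-byte char (#4). Advance 1.
Byte at offset 10: 0xEF = 11101111 → 3-byte char (#5). Advance 3.
Byte at offset 13: 0xF3 = 11110011 → 4-byte char (#6). Advance 4.
Byte at offset 17: 0xCC = 11001100 → 2-byte char (#7). Advance 2.
Byte at offset 19: 0xF0 = 11110000 → 4-byte char (#8). Advance 4.
Byte at offset 23: 0xEC = 11101100 → 3-byte char (#9). Advance 3.
Byte at offset 26: 0xF2 = 11110010 → 4-byte char (#10). Advance 4.
Byte at offset 30: 0xEC = 11101100 → 3-byte char (#11). Advance 3.
Reached end at offset 33 after 11 code points.

11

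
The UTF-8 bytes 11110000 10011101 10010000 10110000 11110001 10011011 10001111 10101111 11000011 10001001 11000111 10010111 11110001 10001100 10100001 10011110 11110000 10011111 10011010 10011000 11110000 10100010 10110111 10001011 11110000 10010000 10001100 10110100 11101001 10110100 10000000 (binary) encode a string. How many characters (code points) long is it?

9

Byte at offset 0: 0xF0 = 11110000 → 4-byte char (#1). Advance 4.
Byte at offset 4: 0xF1 = 11110001 → 4-byte char (#2). Advance 4.
Byte at offset 8: 0xC3 = 11000011 → 2-byte char (#3). Advance 2.
Byte at offset 10: 0xC7 = 11000111 → 2-byte char (#4). Advance 2.
Byte at offset 12: 0xF1 = 11110001 → 4-byte char (#5). Advance 4.
Byte at offset 16: 0xF0 = 11110000 → 4-byte char (#6). Advance 4.
Byte at offset 20: 0xF0 = 11110000 → 4-byte char (#7). Advance 4.
Byte at offset 24: 0xF0 = 11110000 → 4-byte char (#8). Advance 4.
Byte at offset 28: 0xE9 = 11101001 → 3-byte char (#9). Advance 3.
Reached end at offset 31 after 9 code points.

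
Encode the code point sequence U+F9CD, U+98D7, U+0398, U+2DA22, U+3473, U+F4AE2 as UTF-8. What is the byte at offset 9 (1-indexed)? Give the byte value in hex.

1-indexed offset 9 is 0-indexed offset 8.
U+F9CD → 3-byte form EF A7 8D at offsets 0–2.
U+98D7 → 3-byte form E9 A3 97 at offsets 3–5.
U+0398 → 2-byte form CE 98 at offsets 6–7.
U+2DA22 → 4-byte form F0 AD A8 A2 at offsets 8–11.
Offset 8 falls in char 4's range; it's byte 1 of F0 AD A8 A2 = 0xF0.

0xF0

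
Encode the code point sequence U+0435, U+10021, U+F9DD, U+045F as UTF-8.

U+0435: 2-byte form → D0 B5.
U+10021: 4-byte form → F0 90 80 A1.
U+F9DD: 3-byte form → EF A7 9D.
U+045F: 2-byte form → D1 9F.
Concatenated (11 bytes): D0 B5 F0 90 80 A1 EF A7 9D D1 9F.

D0 B5 F0 90 80 A1 EF A7 9D D1 9F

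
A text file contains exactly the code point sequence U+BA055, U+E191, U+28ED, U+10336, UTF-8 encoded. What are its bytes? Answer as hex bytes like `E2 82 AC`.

F2 BA 81 95 EE 86 91 E2 A3 AD F0 90 8C B6

U+BA055: 4-byte form → F2 BA 81 95.
U+E191: 3-byte form → EE 86 91.
U+28ED: 3-byte form → E2 A3 AD.
U+10336: 4-byte form → F0 90 8C B6.
Concatenated (14 bytes): F2 BA 81 95 EE 86 91 E2 A3 AD F0 90 8C B6.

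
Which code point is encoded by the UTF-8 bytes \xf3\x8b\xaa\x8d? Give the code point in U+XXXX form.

U+CBA8D

Leading byte 0xF3 = 11110011 matches 11110xxx → 4-byte sequence.
Byte 1: 0xF3 = 11110011, payload 011 (3 bits).
Byte 2: 0x8B = 10001011 (10xxxxxx ✓), payload 001011.
Byte 3: 0xAA = 10101010 (10xxxxxx ✓), payload 101010.
Byte 4: 0x8D = 10001101 (10xxxxxx ✓), payload 001101.
Concatenate: 011001011101010001101 = 0xCBA8D (21 bits → U+CBA8D).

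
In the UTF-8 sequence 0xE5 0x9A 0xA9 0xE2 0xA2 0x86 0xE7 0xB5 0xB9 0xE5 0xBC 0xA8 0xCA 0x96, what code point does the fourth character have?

U+5F28

Offset 0: leading byte 0xE5 = 11100101 → 3-byte char #1 = E5 9A A9.
Offset 3: leading byte 0xE2 = 11100010 → 3-byte char #2 = E2 A2 86.
Offset 6: leading byte 0xE7 = 11100111 → 3-byte char #3 = E7 B5 B9.
Offset 9: leading byte 0xE5 = 11100101 → 3-byte char #4 = E5 BC A8.
Leading byte 0xE5 = 11100101 matches 1110xxxx → 3-byte sequence.
Byte 1: 0xE5 = 11100101, payload 0101 (4 bits).
Byte 2: 0xBC = 10111100 (10xxxxxx ✓), payload 111100.
Byte 3: 0xA8 = 10101000 (10xxxxxx ✓), payload 101000.
Concatenate: 0101111100101000 = 0x5F28 (16 bits → U+5F28).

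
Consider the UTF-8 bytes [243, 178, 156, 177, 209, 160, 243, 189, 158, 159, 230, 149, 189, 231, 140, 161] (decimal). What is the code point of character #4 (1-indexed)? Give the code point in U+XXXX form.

Offset 0: leading byte 0xF3 = 11110011 → 4-byte char #1 = F3 B2 9C B1.
Offset 4: leading byte 0xD1 = 11010001 → 2-byte char #2 = D1 A0.
Offset 6: leading byte 0xF3 = 11110011 → 4-byte char #3 = F3 BD 9E 9F.
Offset 10: leading byte 0xE6 = 11100110 → 3-byte char #4 = E6 95 BD.
Leading byte 0xE6 = 11100110 matches 1110xxxx → 3-byte sequence.
Byte 1: 0xE6 = 11100110, payload 0110 (4 bits).
Byte 2: 0x95 = 10010101 (10xxxxxx ✓), payload 010101.
Byte 3: 0xBD = 10111101 (10xxxxxx ✓), payload 111101.
Concatenate: 0110010101111101 = 0x657D (16 bits → U+657D).

U+657D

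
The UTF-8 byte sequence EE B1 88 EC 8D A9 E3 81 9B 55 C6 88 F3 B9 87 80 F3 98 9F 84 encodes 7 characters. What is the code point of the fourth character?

Offset 0: leading byte 0xEE = 11101110 → 3-byte char #1 = EE B1 88.
Offset 3: leading byte 0xEC = 11101100 → 3-byte char #2 = EC 8D A9.
Offset 6: leading byte 0xE3 = 11100011 → 3-byte char #3 = E3 81 9B.
Offset 9: leading byte 0x55 = 01010101 → 1-byte char #4 = 55.
Leading byte 0x55 = 01010101 matches 0xxxxxxx → 1-byte sequence.
Byte 1: 0x55 = 01010101, payload 1010101 (7 bits).
Concatenate: 1010101 = 0x55 (7 bits → U+0055).

U+0055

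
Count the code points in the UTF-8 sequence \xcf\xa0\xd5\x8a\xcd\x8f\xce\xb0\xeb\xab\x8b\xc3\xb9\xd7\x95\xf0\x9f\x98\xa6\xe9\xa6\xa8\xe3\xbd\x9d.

Byte at offset 0: 0xCF = 11001111 → 2-byte char (#1). Advance 2.
Byte at offset 2: 0xD5 = 11010101 → 2-byte char (#2). Advance 2.
Byte at offset 4: 0xCD = 11001101 → 2-byte char (#3). Advance 2.
Byte at offset 6: 0xCE = 11001110 → 2-byte char (#4). Advance 2.
Byte at offset 8: 0xEB = 11101011 → 3-byte char (#5). Advance 3.
Byte at offset 11: 0xC3 = 11000011 → 2-byte char (#6). Advance 2.
Byte at offset 13: 0xD7 = 11010111 → 2-byte char (#7). Advance 2.
Byte at offset 15: 0xF0 = 11110000 → 4-byte char (#8). Advance 4.
Byte at offset 19: 0xE9 = 11101001 → 3-byte char (#9). Advance 3.
Byte at offset 22: 0xE3 = 11100011 → 3-byte char (#10). Advance 3.
Reached end at offset 25 after 10 code points.

10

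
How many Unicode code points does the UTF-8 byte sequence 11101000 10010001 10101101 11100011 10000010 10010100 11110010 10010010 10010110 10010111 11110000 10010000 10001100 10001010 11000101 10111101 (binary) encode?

5

Byte at offset 0: 0xE8 = 11101000 → 3-byte char (#1). Advance 3.
Byte at offset 3: 0xE3 = 11100011 → 3-byte char (#2). Advance 3.
Byte at offset 6: 0xF2 = 11110010 → 4-byte char (#3). Advance 4.
Byte at offset 10: 0xF0 = 11110000 → 4-byte char (#4). Advance 4.
Byte at offset 14: 0xC5 = 11000101 → 2-byte char (#5). Advance 2.
Reached end at offset 16 after 5 code points.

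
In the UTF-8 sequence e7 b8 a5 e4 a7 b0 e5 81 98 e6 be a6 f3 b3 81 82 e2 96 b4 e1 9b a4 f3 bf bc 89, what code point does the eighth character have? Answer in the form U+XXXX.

U+FFF09

Offset 0: leading byte 0xE7 = 11100111 → 3-byte char #1 = E7 B8 A5.
Offset 3: leading byte 0xE4 = 11100100 → 3-byte char #2 = E4 A7 B0.
Offset 6: leading byte 0xE5 = 11100101 → 3-byte char #3 = E5 81 98.
Offset 9: leading byte 0xE6 = 11100110 → 3-byte char #4 = E6 BE A6.
Offset 12: leading byte 0xF3 = 11110011 → 4-byte char #5 = F3 B3 81 82.
Offset 16: leading byte 0xE2 = 11100010 → 3-byte char #6 = E2 96 B4.
Offset 19: leading byte 0xE1 = 11100001 → 3-byte char #7 = E1 9B A4.
Offset 22: leading byte 0xF3 = 11110011 → 4-byte char #8 = F3 BF BC 89.
Leading byte 0xF3 = 11110011 matches 11110xxx → 4-byte sequence.
Byte 1: 0xF3 = 11110011, payload 011 (3 bits).
Byte 2: 0xBF = 10111111 (10xxxxxx ✓), payload 111111.
Byte 3: 0xBC = 10111100 (10xxxxxx ✓), payload 111100.
Byte 4: 0x89 = 10001001 (10xxxxxx ✓), payload 001001.
Concatenate: 011111111111100001001 = 0xFFF09 (21 bits → U+FFF09).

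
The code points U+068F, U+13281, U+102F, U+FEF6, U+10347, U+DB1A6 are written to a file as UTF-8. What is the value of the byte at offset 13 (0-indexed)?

0x90

U+068F → 2-byte form DA 8F at offsets 0–1.
U+13281 → 4-byte form F0 93 8A 81 at offsets 2–5.
U+102F → 3-byte form E1 80 AF at offsets 6–8.
U+FEF6 → 3-byte form EF BB B6 at offsets 9–11.
U+10347 → 4-byte form F0 90 8D 87 at offsets 12–15.
Offset 13 falls in char 5's range; it's byte 2 of F0 90 8D 87 = 0x90.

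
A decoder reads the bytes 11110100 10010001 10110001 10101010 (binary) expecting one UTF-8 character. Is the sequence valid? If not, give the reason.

Leading byte 0xF4 = 11110100 → 4-byte form.
Payload = 0x111C6A, which exceeds U+10FFFF, the maximum Unicode code point. (Leading bytes F5–FF, or F4 followed by ≥ 0x90, are invalid.)

invalid (encodes a value above U+10FFFF)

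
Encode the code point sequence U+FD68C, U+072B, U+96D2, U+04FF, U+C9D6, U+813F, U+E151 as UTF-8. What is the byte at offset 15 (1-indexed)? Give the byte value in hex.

1-indexed offset 15 is 0-indexed offset 14.
U+FD68C → 4-byte form F3 BD 9A 8C at offsets 0–3.
U+072B → 2-byte form DC AB at offsets 4–5.
U+96D2 → 3-byte form E9 9B 92 at offsets 6–8.
U+04FF → 2-byte form D3 BF at offsets 9–10.
U+C9D6 → 3-byte form EC A7 96 at offsets 11–13.
U+813F → 3-byte form E8 84 BF at offsets 14–16.
Offset 14 falls in char 6's range; it's byte 1 of E8 84 BF = 0xE8.

0xE8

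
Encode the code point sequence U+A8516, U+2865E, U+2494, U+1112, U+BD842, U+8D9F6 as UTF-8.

F2 A8 94 96 F0 A8 99 9E E2 92 94 E1 84 92 F2 BD A1 82 F2 8D A7 B6

U+A8516: 4-byte form → F2 A8 94 96.
U+2865E: 4-byte form → F0 A8 99 9E.
U+2494: 3-byte form → E2 92 94.
U+1112: 3-byte form → E1 84 92.
U+BD842: 4-byte form → F2 BD A1 82.
U+8D9F6: 4-byte form → F2 8D A7 B6.
Concatenated (22 bytes): F2 A8 94 96 F0 A8 99 9E E2 92 94 E1 84 92 F2 BD A1 82 F2 8D A7 B6.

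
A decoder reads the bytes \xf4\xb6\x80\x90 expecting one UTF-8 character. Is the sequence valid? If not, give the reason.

invalid (encodes a value above U+10FFFF)

Leading byte 0xF4 = 11110100 → 4-byte form.
Payload = 0x136010, which exceeds U+10FFFF, the maximum Unicode code point. (Leading bytes F5–FF, or F4 followed by ≥ 0x90, are invalid.)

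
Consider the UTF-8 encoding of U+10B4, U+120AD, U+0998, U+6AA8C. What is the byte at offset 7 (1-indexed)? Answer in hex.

0xAD

1-indexed offset 7 is 0-indexed offset 6.
U+10B4 → 3-byte form E1 82 B4 at offsets 0–2.
U+120AD → 4-byte form F0 92 82 AD at offsets 3–6.
Offset 6 falls in char 2's range; it's byte 4 of F0 92 82 AD = 0xAD.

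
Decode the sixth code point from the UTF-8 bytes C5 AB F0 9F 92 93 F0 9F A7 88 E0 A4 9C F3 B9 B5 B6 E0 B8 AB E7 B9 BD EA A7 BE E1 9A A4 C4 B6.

U+0E2B

Offset 0: leading byte 0xC5 = 11000101 → 2-byte char #1 = C5 AB.
Offset 2: leading byte 0xF0 = 11110000 → 4-byte char #2 = F0 9F 92 93.
Offset 6: leading byte 0xF0 = 11110000 → 4-byte char #3 = F0 9F A7 88.
Offset 10: leading byte 0xE0 = 11100000 → 3-byte char #4 = E0 A4 9C.
Offset 13: leading byte 0xF3 = 11110011 → 4-byte char #5 = F3 B9 B5 B6.
Offset 17: leading byte 0xE0 = 11100000 → 3-byte char #6 = E0 B8 AB.
Leading byte 0xE0 = 11100000 matches 1110xxxx → 3-byte sequence.
Byte 1: 0xE0 = 11100000, payload 0000 (4 bits).
Byte 2: 0xB8 = 10111000 (10xxxxxx ✓), payload 111000.
Byte 3: 0xAB = 10101011 (10xxxxxx ✓), payload 101011.
Concatenate: 0000111000101011 = 0xE2B (16 bits → U+0E2B).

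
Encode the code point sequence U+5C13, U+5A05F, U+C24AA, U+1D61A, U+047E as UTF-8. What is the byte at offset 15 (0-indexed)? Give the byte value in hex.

0xD1

U+5C13 → 3-byte form E5 B0 93 at offsets 0–2.
U+5A05F → 4-byte form F1 9A 81 9F at offsets 3–6.
U+C24AA → 4-byte form F3 82 92 AA at offsets 7–10.
U+1D61A → 4-byte form F0 9D 98 9A at offsets 11–14.
U+047E → 2-byte form D1 BE at offsets 15–16.
Offset 15 falls in char 5's range; it's byte 1 of D1 BE = 0xD1.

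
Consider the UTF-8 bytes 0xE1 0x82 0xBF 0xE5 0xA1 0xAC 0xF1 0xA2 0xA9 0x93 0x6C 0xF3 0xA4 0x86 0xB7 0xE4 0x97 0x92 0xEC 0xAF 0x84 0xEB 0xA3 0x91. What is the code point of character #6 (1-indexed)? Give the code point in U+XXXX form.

Offset 0: leading byte 0xE1 = 11100001 → 3-byte char #1 = E1 82 BF.
Offset 3: leading byte 0xE5 = 11100101 → 3-byte char #2 = E5 A1 AC.
Offset 6: leading byte 0xF1 = 11110001 → 4-byte char #3 = F1 A2 A9 93.
Offset 10: leading byte 0x6C = 01101100 → 1-byte char #4 = 6C.
Offset 11: leading byte 0xF3 = 11110011 → 4-byte char #5 = F3 A4 86 B7.
Offset 15: leading byte 0xE4 = 11100100 → 3-byte char #6 = E4 97 92.
Leading byte 0xE4 = 11100100 matches 1110xxxx → 3-byte sequence.
Byte 1: 0xE4 = 11100100, payload 0100 (4 bits).
Byte 2: 0x97 = 10010111 (10xxxxxx ✓), payload 010111.
Byte 3: 0x92 = 10010010 (10xxxxxx ✓), payload 010010.
Concatenate: 0100010111010010 = 0x45D2 (16 bits → U+45D2).

U+45D2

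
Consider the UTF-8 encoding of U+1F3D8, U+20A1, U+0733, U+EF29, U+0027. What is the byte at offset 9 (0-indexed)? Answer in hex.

0xEE

U+1F3D8 → 4-byte form F0 9F 8F 98 at offsets 0–3.
U+20A1 → 3-byte form E2 82 A1 at offsets 4–6.
U+0733 → 2-byte form DC B3 at offsets 7–8.
U+EF29 → 3-byte form EE BC A9 at offsets 9–11.
Offset 9 falls in char 4's range; it's byte 1 of EE BC A9 = 0xEE.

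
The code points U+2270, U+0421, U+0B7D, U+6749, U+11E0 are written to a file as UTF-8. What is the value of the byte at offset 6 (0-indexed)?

U+2270 → 3-byte form E2 89 B0 at offsets 0–2.
U+0421 → 2-byte form D0 A1 at offsets 3–4.
U+0B7D → 3-byte form E0 AD BD at offsets 5–7.
Offset 6 falls in char 3's range; it's byte 2 of E0 AD BD = 0xAD.

0xAD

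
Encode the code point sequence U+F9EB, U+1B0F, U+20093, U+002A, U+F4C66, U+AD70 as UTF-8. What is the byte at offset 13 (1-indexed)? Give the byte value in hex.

0xB4

1-indexed offset 13 is 0-indexed offset 12.
U+F9EB → 3-byte form EF A7 AB at offsets 0–2.
U+1B0F → 3-byte form E1 AC 8F at offsets 3–5.
U+20093 → 4-byte form F0 A0 82 93 at offsets 6–9.
U+002A → 1-byte form 2A at offsets 10–10.
U+F4C66 → 4-byte form F3 B4 B1 A6 at offsets 11–14.
Offset 12 falls in char 5's range; it's byte 2 of F3 B4 B1 A6 = 0xB4.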